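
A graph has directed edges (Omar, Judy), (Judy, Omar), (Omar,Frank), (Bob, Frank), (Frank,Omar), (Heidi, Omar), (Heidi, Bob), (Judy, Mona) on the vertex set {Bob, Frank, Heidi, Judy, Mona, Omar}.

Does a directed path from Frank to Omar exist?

Explore from Frank.
Distance 1: reach Omar.
Found Omar.

Yes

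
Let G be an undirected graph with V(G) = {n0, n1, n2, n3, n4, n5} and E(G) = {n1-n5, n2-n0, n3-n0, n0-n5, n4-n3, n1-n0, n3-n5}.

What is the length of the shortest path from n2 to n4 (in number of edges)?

Distance 0: n2.
Distance 1: n0.
Distance 2: n1, n3, n5.
Distance 3: n4 — contains n4.

3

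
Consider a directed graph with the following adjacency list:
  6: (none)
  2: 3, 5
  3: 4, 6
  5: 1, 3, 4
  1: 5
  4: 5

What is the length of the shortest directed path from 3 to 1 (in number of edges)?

Distance 0: 3.
Distance 1: 4, 6.
Distance 2: 5.
Distance 3: 1 — contains 1.

3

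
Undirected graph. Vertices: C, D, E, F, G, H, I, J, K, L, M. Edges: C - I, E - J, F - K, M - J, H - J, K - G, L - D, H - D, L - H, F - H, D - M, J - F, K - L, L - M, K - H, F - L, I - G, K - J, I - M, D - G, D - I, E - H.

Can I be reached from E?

Explore from E.
Distance 1: reach H, J.
Distance 2: reach D, F, K, L, M.
Distance 3: reach G, I.
Found I.

Yes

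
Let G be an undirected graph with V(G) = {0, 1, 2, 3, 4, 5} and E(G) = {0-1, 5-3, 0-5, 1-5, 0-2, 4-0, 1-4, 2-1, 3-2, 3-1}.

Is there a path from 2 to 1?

Yes

Explore from 2.
Distance 1: reach 0, 1, 3.
Found 1.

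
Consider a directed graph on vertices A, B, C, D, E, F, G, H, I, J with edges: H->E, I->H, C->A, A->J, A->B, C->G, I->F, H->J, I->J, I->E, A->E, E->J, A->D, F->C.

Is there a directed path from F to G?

Yes

Explore from F.
Distance 1: reach C.
Distance 2: reach A, G.
Found G.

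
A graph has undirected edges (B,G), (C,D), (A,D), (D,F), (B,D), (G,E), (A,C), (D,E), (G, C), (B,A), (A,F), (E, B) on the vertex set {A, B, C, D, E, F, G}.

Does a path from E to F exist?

Explore from E.
Distance 1: reach B, D, G.
Distance 2: reach A, C, F.
Found F.

Yes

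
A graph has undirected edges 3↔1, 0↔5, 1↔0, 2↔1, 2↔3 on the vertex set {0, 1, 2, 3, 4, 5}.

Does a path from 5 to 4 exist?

No

Explore from 5.
Distance 1: reach 0.
Distance 2: reach 1.
Distance 3: reach 2, 3.
The search is exhausted without reaching 4; it lies in a different component.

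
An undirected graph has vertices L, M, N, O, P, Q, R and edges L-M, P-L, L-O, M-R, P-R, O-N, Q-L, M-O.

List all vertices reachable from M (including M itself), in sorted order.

L, M, N, O, P, Q, R

Start at M.
Its neighbours: L, O, R.
Then their neighbours: N, P, Q.
Every vertex is now reached.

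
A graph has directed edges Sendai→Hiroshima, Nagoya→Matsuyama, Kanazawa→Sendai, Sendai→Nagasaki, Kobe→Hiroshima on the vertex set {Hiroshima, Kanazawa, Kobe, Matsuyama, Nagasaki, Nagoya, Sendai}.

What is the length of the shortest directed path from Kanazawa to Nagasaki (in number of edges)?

Distance 0: Kanazawa.
Distance 1: Sendai.
Distance 2: Hiroshima, Nagasaki — contains Nagasaki.

2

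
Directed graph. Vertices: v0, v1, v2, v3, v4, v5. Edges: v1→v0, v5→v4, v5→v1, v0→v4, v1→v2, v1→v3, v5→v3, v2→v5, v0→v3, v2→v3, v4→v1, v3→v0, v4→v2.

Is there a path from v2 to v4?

Yes

Explore from v2.
Distance 1: reach v3, v5.
Distance 2: reach v0, v1, v4.
Found v4.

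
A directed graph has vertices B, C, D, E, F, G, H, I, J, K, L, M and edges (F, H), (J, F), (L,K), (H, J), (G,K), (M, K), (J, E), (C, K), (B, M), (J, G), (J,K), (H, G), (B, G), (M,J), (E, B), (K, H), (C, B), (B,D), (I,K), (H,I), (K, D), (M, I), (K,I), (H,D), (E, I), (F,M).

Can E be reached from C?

Yes

Explore from C.
Distance 1: reach B, K.
Distance 2: reach D, G, H, I, M.
Distance 3: reach J.
Distance 4: reach E, F.
Found E.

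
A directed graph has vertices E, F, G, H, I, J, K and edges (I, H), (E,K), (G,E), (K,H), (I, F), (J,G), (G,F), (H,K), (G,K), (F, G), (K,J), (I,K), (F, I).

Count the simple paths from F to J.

F→G→E→K→J
F→G→K→J
F→I→H→K→J
F→I→K→J

4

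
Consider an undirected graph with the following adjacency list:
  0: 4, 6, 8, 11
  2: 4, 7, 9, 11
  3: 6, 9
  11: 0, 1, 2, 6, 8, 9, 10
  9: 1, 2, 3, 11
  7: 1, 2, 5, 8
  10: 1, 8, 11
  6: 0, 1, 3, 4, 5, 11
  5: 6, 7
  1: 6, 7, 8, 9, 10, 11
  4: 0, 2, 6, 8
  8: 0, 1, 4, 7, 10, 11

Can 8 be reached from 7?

Explore from 7.
Distance 1: reach 1, 2, 5, 8.
Found 8.

Yes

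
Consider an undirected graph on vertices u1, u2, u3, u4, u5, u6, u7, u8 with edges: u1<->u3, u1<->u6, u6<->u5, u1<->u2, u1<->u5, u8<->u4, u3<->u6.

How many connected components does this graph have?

From u1: component {u1, u2, u3, u5, u6}.
From u4: component {u4, u8}.
From u7: component {u7}.
That's 3 components.

3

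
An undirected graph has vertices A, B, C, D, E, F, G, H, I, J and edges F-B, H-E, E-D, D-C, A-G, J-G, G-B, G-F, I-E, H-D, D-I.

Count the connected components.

2

From A: component {A, B, F, G, J}.
From C: component {C, D, E, H, I}.
That's 2 components.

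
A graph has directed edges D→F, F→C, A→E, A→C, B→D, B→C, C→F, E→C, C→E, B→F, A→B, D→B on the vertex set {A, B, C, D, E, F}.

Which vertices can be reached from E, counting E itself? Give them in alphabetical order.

C, E, F

Start at E.
Its neighbours: C.
Then their neighbours: F.
Nothing further is reachable.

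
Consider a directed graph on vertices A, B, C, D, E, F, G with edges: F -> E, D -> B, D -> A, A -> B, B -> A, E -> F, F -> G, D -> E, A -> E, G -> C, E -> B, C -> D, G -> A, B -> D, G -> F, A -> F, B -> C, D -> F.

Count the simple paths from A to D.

8

A→B→C→D
A→B→D
A→E→B→C→D
A→E→B→D
A→E→F→G→C→D
A→F→E→B→C→D
A→F→E→B→D
A→F→G→C→D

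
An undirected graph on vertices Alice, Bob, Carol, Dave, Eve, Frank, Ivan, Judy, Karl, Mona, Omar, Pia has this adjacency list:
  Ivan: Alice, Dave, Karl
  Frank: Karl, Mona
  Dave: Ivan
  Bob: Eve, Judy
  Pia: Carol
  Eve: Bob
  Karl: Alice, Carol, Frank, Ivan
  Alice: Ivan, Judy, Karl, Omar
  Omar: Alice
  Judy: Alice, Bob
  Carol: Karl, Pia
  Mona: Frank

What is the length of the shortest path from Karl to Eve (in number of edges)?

4

Distance 0: Karl.
Distance 1: Alice, Carol, Frank, Ivan.
Distance 2: Dave, Judy, Mona, Omar, Pia.
Distance 3: Bob.
Distance 4: Eve — contains Eve.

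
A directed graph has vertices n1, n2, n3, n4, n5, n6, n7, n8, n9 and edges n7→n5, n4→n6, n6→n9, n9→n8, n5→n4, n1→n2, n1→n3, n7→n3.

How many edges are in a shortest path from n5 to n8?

4

Distance 0: n5.
Distance 1: n4.
Distance 2: n6.
Distance 3: n9.
Distance 4: n8 — contains n8.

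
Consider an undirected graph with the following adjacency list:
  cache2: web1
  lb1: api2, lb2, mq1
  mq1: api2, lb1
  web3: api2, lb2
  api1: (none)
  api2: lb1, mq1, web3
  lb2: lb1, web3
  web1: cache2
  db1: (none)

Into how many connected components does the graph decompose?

From api1: component {api1}.
From api2: component {api2, lb1, lb2, mq1, web3}.
From cache2: component {cache2, web1}.
From db1: component {db1}.
That's 4 components.

4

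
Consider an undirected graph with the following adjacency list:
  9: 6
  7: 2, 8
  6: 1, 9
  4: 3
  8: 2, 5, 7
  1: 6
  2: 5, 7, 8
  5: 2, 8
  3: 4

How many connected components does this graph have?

3

From 1: component {1, 6, 9}.
From 2: component {2, 5, 7, 8}.
From 3: component {3, 4}.
That's 3 components.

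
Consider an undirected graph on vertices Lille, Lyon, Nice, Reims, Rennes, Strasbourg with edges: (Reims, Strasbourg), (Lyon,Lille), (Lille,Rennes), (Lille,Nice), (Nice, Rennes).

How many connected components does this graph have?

From Lille: component {Lille, Lyon, Nice, Rennes}.
From Reims: component {Reims, Strasbourg}.
That's 2 components.

2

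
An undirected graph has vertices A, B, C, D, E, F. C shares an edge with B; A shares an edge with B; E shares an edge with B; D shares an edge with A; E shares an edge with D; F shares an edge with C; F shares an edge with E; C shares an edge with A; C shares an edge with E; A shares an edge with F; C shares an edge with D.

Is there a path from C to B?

Explore from C.
Distance 1: reach A, B, D, E, F.
Found B.

Yes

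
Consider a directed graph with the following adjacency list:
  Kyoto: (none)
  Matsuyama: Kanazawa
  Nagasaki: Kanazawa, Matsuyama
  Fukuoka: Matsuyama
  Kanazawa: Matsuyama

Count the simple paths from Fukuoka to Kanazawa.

1

Fukuoka→Matsuyama→Kanazawa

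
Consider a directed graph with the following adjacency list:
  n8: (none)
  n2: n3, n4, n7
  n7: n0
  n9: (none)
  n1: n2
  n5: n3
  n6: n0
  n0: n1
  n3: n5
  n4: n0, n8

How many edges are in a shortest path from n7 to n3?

4

Distance 0: n7.
Distance 1: n0.
Distance 2: n1.
Distance 3: n2.
Distance 4: n3, n4 — contains n3.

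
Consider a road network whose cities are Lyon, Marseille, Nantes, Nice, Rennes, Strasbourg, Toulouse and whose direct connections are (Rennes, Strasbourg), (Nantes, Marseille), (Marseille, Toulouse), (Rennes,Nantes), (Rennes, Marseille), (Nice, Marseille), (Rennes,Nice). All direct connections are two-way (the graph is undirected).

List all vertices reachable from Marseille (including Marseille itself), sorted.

Start at Marseille.
Its neighbours: Nantes, Nice, Rennes, Toulouse.
Then their neighbours: Strasbourg.
Nothing further is reachable.

Marseille, Nantes, Nice, Rennes, Strasbourg, Toulouse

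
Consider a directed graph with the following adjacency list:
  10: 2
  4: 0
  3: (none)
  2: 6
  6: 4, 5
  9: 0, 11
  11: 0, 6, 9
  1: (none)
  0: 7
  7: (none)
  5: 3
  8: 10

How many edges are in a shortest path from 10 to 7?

5

Distance 0: 10.
Distance 1: 2.
Distance 2: 6.
Distance 3: 4, 5.
Distance 4: 0, 3.
Distance 5: 7 — contains 7.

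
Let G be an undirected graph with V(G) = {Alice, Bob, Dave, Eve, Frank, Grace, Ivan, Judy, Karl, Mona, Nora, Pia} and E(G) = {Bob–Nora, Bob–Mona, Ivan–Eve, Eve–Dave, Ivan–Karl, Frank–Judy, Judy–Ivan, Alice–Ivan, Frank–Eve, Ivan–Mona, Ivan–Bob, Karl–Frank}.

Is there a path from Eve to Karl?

Explore from Eve.
Distance 1: reach Dave, Frank, Ivan.
Distance 2: reach Alice, Bob, Judy, Karl, Mona.
Found Karl.

Yes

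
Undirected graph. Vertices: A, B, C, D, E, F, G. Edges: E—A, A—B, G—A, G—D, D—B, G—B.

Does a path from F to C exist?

F has no edges, so nothing is reachable from it.

No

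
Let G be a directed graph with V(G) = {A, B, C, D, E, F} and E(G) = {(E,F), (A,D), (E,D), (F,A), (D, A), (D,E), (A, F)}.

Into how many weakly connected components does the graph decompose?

3

From A: component {A, D, E, F}.
From B: component {B}.
From C: component {C}.
That's 3 components.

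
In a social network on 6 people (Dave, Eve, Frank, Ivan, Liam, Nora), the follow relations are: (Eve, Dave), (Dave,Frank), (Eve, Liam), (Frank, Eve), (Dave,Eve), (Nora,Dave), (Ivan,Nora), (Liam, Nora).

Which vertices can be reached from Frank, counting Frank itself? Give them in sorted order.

Start at Frank.
Its neighbours: Eve.
Then their neighbours: Dave, Liam.
Then next layer: Nora.
Nothing further is reachable.

Dave, Eve, Frank, Liam, Nora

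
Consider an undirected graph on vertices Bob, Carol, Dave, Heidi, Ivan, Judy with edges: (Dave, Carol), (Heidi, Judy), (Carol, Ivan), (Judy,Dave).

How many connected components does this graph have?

From Bob: component {Bob}.
From Carol: component {Carol, Dave, Heidi, Ivan, Judy}.
That's 2 components.

2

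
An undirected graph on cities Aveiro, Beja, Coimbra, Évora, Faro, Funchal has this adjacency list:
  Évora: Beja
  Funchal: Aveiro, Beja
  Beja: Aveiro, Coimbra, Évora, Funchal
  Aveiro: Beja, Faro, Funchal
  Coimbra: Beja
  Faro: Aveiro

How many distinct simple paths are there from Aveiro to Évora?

2

Aveiro–Beja–Évora
Aveiro–Funchal–Beja–Évora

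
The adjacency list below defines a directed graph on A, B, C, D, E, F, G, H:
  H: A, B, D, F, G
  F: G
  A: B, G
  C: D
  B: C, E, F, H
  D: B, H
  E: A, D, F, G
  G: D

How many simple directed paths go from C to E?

C→D→B→E
C→D→H→A→B→E
C→D→H→B→E

3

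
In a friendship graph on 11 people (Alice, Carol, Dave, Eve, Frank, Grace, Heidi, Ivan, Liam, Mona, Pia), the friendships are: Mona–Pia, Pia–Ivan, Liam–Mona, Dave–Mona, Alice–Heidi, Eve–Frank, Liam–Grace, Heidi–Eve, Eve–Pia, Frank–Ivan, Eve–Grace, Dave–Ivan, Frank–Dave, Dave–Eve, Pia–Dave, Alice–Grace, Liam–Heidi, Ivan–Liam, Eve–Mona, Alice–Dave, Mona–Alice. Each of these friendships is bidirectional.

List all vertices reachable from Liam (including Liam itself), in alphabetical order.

Start at Liam.
Its neighbours: Grace, Heidi, Ivan, Mona.
Then their neighbours: Alice, Dave, Eve, Frank, Pia.
Nothing further is reachable.

Alice, Dave, Eve, Frank, Grace, Heidi, Ivan, Liam, Mona, Pia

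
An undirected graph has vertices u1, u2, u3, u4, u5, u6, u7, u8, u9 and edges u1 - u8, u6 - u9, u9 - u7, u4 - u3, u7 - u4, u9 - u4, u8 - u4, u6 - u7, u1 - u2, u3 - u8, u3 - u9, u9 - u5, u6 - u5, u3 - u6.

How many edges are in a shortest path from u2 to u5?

Distance 0: u2.
Distance 1: u1.
Distance 2: u8.
Distance 3: u3, u4.
Distance 4: u6, u7, u9.
Distance 5: u5 — contains u5.

5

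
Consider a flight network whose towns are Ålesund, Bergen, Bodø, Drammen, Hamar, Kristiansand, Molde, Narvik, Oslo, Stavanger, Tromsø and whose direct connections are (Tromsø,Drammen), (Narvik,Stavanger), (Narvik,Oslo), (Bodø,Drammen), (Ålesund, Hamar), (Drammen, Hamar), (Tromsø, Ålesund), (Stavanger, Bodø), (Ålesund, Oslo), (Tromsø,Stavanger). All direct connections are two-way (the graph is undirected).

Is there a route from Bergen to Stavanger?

Bergen has no edges, so nothing is reachable from it.

No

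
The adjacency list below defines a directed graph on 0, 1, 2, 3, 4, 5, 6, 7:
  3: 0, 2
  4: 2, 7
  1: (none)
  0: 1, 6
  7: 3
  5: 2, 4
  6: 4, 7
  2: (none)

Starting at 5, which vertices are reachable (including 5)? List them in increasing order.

Start at 5.
Its neighbours: 2, 4.
Then their neighbours: 7.
Then next layer: 3.
Then next layer: 0.
Then next layer: 1, 6.
Every vertex is now reached.

0, 1, 2, 3, 4, 5, 6, 7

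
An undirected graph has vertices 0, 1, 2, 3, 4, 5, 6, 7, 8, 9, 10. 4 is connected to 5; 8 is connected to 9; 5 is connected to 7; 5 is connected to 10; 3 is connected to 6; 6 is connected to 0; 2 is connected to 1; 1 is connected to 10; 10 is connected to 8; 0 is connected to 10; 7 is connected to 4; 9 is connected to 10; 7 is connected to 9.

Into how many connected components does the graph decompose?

From 0: component {0, 1, 2, 3, 4, 5, 6, 7, 8, 9, 10}.
That's 1 component.

1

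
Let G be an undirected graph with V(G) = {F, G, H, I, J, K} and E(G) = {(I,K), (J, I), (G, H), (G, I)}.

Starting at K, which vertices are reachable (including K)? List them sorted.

Start at K.
Its neighbours: I.
Then their neighbours: G, J.
Then next layer: H.
Nothing further is reachable.

G, H, I, J, K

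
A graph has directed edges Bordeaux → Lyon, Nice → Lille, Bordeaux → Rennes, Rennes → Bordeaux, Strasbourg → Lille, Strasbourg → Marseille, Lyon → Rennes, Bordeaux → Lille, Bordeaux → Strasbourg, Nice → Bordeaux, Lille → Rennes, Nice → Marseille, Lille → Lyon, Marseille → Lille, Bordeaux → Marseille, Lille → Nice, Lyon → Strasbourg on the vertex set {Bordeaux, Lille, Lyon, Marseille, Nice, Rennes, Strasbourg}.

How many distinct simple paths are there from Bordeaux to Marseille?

Bordeaux→Lille→Lyon→Strasbourg→Marseille
Bordeaux→Lille→Nice→Marseille
Bordeaux→Lyon→Strasbourg→Lille→Nice→Marseille
Bordeaux→Lyon→Strasbourg→Marseille
Bordeaux→Marseille
Bordeaux→Strasbourg→Lille→Nice→Marseille
Bordeaux→Strasbourg→Marseille

7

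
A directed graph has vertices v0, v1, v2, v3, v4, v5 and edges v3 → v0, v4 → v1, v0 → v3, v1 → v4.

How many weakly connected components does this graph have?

From v0: component {v0, v3}.
From v1: component {v1, v4}.
From v2: component {v2}.
From v5: component {v5}.
That's 4 components.

4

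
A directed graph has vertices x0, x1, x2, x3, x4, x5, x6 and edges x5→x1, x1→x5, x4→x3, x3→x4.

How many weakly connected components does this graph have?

From x0: component {x0}.
From x1: component {x1, x5}.
From x2: component {x2}.
From x3: component {x3, x4}.
From x6: component {x6}.
That's 5 components.

5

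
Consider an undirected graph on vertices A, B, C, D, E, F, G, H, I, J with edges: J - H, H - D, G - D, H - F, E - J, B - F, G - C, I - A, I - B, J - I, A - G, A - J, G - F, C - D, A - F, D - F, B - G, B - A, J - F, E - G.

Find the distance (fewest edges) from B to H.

2

Distance 0: B.
Distance 1: A, F, G, I.
Distance 2: C, D, E, H, J — contains H.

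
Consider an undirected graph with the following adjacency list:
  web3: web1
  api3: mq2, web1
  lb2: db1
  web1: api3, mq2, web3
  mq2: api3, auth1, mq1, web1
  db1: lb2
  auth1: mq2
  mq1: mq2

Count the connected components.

From api3: component {api3, auth1, mq1, mq2, web1, web3}.
From db1: component {db1, lb2}.
That's 2 components.

2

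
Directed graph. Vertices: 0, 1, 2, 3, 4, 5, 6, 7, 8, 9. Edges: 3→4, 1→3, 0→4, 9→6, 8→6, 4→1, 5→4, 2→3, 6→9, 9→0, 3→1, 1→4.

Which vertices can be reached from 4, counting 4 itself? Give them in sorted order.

1, 3, 4

Start at 4.
Its neighbours: 1.
Then their neighbours: 3.
Nothing further is reachable.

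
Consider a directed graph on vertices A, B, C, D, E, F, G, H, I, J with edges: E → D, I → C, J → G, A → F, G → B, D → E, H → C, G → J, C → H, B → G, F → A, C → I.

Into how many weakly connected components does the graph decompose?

From A: component {A, F}.
From B: component {B, G, J}.
From C: component {C, H, I}.
From D: component {D, E}.
That's 4 components.

4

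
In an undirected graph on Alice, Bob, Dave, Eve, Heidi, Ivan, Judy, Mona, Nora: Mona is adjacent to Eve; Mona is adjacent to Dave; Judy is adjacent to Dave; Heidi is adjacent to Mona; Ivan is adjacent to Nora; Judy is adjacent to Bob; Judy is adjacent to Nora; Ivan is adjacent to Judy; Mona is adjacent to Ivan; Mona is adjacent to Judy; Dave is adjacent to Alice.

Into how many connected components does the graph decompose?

1

From Alice: component {Alice, Bob, Dave, Eve, Heidi, Ivan, Judy, Mona, Nora}.
That's 1 component.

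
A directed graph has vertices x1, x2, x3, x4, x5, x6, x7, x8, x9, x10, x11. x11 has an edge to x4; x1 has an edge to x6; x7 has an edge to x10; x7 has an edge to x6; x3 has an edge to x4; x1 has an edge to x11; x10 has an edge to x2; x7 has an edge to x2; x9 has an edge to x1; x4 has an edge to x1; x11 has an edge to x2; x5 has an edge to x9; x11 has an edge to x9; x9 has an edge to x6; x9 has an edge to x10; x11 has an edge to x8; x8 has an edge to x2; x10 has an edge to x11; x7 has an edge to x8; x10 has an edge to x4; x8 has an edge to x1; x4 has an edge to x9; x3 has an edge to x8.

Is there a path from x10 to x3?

Explore from x10.
Distance 1: reach x2, x4, x11.
Distance 2: reach x1, x8, x9.
Distance 3: reach x6.
The search from x10 is exhausted; no directed path reaches x3.

No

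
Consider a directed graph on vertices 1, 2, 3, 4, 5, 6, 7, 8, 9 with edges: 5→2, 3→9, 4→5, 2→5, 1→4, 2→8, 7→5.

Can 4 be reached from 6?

No

6 has no outgoing edges, so nothing is reachable from it.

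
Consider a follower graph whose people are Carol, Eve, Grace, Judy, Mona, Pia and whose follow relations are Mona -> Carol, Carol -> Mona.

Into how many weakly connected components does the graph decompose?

From Carol: component {Carol, Mona}.
From Eve: component {Eve}.
From Grace: component {Grace}.
From Judy: component {Judy}.
From Pia: component {Pia}.
That's 5 components.

5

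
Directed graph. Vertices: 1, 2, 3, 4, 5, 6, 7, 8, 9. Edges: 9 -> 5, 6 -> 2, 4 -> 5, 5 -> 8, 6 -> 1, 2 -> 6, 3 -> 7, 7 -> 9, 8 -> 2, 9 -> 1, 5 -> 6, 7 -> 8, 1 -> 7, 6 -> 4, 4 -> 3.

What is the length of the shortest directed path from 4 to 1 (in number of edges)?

Distance 0: 4.
Distance 1: 3, 5.
Distance 2: 6, 7, 8.
Distance 3: 1, 2, 9 — contains 1.

3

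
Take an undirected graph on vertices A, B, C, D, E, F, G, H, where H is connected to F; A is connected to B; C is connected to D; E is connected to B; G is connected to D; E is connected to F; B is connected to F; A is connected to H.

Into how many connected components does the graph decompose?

From A: component {A, B, E, F, H}.
From C: component {C, D, G}.
That's 2 components.

2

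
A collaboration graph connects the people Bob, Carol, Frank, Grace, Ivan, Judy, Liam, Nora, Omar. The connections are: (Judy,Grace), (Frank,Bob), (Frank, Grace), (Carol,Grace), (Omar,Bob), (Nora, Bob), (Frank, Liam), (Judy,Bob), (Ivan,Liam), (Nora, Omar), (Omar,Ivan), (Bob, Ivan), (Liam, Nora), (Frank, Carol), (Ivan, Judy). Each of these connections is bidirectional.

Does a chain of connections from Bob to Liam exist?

Explore from Bob.
Distance 1: reach Frank, Ivan, Judy, Nora, Omar.
Distance 2: reach Carol, Grace, Liam.
Found Liam.

Yes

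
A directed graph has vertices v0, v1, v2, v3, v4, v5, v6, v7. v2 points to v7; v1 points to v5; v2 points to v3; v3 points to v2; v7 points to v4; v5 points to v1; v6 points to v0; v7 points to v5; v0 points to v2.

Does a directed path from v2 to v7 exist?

Explore from v2.
Distance 1: reach v3, v7.
Found v7.

Yes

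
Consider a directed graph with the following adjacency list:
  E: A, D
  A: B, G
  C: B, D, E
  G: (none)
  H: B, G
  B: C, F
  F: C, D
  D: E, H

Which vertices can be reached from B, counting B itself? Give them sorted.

Start at B.
Its neighbours: C, F.
Then their neighbours: D, E.
Then next layer: A, H.
Then next layer: G.
Every vertex is now reached.

A, B, C, D, E, F, G, H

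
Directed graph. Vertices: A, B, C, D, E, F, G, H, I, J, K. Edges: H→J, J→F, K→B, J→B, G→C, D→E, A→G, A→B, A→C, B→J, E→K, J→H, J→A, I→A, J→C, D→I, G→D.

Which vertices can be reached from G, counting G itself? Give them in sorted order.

Start at G.
Its neighbours: C, D.
Then their neighbours: E, I.
Then next layer: A, K.
Then next layer: B.
Then next layer: J.
Then next layer: F, H.
Every vertex is now reached.

A, B, C, D, E, F, G, H, I, J, K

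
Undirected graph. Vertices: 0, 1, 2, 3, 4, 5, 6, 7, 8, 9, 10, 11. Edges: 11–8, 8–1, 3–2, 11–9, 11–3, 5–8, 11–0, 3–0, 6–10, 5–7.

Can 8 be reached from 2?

Explore from 2.
Distance 1: reach 3.
Distance 2: reach 0, 11.
Distance 3: reach 8, 9.
Found 8.

Yes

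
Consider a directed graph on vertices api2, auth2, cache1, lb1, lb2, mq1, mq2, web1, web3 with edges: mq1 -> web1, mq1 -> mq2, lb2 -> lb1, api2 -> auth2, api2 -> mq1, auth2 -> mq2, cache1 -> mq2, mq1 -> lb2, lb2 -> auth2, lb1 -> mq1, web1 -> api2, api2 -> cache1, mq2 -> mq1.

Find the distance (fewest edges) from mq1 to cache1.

3

Distance 0: mq1.
Distance 1: lb2, mq2, web1.
Distance 2: api2, auth2, lb1.
Distance 3: cache1 — contains cache1.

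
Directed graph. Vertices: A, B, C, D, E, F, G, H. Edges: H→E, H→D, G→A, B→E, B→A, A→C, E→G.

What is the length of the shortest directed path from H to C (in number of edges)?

4

Distance 0: H.
Distance 1: D, E.
Distance 2: G.
Distance 3: A.
Distance 4: C — contains C.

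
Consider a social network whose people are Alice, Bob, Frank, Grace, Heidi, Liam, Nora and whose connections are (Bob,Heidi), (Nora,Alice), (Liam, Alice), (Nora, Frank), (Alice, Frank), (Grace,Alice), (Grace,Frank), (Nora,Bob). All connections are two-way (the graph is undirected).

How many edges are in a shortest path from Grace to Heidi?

4

Distance 0: Grace.
Distance 1: Alice, Frank.
Distance 2: Liam, Nora.
Distance 3: Bob.
Distance 4: Heidi — contains Heidi.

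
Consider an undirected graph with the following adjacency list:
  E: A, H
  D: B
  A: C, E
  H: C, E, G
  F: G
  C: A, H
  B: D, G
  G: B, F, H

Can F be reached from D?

Explore from D.
Distance 1: reach B.
Distance 2: reach G.
Distance 3: reach F, H.
Found F.

Yes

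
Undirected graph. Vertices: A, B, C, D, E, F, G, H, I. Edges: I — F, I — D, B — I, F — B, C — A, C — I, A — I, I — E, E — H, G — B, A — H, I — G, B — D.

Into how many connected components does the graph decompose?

From A: component {A, B, C, D, E, F, G, H, I}.
That's 1 component.

1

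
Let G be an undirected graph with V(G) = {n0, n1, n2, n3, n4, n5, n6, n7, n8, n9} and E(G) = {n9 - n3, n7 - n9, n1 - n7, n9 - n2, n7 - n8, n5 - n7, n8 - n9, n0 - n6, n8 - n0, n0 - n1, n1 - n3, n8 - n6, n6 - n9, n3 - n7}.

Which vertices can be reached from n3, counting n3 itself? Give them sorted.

n0, n1, n2, n3, n5, n6, n7, n8, n9

Start at n3.
Its neighbours: n1, n7, n9.
Then their neighbours: n0, n2, n5, n6, n8.
Nothing further is reachable.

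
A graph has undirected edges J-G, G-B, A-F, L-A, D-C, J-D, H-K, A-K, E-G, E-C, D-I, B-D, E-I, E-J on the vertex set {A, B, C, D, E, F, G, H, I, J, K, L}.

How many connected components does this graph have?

2

From A: component {A, F, H, K, L}.
From B: component {B, C, D, E, G, I, J}.
That's 2 components.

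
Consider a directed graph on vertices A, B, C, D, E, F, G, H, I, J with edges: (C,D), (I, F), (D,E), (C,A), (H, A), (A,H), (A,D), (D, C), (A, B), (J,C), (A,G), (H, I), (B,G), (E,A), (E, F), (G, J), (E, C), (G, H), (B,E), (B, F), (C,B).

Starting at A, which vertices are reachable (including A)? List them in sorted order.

A, B, C, D, E, F, G, H, I, J

Start at A.
Its neighbours: B, D, G, H.
Then their neighbours: C, E, F, I, J.
Every vertex is now reached.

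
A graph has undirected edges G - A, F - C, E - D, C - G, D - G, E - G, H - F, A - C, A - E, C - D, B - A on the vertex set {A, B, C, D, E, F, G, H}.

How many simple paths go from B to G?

B–A–C–D–E–G
B–A–C–D–G
B–A–C–G
B–A–E–D–C–G
B–A–E–D–G
B–A–E–G
B–A–G

7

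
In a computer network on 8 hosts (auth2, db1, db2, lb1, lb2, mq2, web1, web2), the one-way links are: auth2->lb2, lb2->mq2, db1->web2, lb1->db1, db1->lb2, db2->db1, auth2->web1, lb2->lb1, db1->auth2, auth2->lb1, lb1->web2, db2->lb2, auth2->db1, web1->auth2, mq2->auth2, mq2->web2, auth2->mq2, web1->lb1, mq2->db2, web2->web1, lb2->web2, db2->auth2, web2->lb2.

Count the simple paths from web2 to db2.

9

web2→lb2→lb1→db1→auth2→mq2→db2
web2→lb2→mq2→db2
web2→web1→auth2→db1→lb2→mq2→db2
web2→web1→auth2→lb1→db1→lb2→mq2→db2
web2→web1→auth2→lb2→mq2→db2
web2→web1→auth2→mq2→db2
web2→web1→lb1→db1→auth2→lb2→mq2→db2
web2→web1→lb1→db1→auth2→mq2→db2
web2→web1→lb1→db1→lb2→mq2→db2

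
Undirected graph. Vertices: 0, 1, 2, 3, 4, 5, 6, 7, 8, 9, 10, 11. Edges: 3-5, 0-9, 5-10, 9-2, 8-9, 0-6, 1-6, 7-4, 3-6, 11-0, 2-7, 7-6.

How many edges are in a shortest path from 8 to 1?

4

Distance 0: 8.
Distance 1: 9.
Distance 2: 0, 2.
Distance 3: 6, 7, 11.
Distance 4: 1, 3, 4 — contains 1.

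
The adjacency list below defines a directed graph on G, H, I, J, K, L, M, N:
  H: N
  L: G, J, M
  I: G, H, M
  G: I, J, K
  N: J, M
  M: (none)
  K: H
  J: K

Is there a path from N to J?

Yes

Explore from N.
Distance 1: reach J, M.
Found J.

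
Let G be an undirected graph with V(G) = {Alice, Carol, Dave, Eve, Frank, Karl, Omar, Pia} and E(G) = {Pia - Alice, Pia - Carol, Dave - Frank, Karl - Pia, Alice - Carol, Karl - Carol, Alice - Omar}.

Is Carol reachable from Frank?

No

Explore from Frank.
Distance 1: reach Dave.
The search is exhausted without reaching Carol; it lies in a different component.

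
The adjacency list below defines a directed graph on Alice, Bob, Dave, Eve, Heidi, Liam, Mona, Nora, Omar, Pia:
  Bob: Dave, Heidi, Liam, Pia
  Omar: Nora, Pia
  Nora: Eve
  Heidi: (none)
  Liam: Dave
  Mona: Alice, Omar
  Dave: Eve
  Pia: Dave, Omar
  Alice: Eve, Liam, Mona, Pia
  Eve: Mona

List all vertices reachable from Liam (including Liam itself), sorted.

Start at Liam.
Its neighbours: Dave.
Then their neighbours: Eve.
Then next layer: Mona.
Then next layer: Alice, Omar.
Then next layer: Nora, Pia.
Nothing further is reachable.

Alice, Dave, Eve, Liam, Mona, Nora, Omar, Pia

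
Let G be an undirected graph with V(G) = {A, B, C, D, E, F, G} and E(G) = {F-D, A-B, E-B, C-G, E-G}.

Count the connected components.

2

From A: component {A, B, C, E, G}.
From D: component {D, F}.
That's 2 components.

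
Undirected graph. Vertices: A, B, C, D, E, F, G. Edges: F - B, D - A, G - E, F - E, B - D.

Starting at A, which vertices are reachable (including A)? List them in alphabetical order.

A, B, D, E, F, G

Start at A.
Its neighbours: D.
Then their neighbours: B.
Then next layer: F.
Then next layer: E.
Then next layer: G.
Nothing further is reachable.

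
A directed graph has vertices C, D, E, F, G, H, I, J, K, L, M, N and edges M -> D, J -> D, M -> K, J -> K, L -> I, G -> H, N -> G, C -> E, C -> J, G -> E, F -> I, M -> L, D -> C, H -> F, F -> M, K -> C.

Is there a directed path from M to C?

Explore from M.
Distance 1: reach D, K, L.
Distance 2: reach C, I.
Found C.

Yes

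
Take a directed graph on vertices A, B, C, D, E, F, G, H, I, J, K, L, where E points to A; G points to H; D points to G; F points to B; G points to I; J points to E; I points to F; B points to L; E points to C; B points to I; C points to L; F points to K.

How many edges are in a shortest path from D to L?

Distance 0: D.
Distance 1: G.
Distance 2: H, I.
Distance 3: F.
Distance 4: B, K.
Distance 5: L — contains L.

5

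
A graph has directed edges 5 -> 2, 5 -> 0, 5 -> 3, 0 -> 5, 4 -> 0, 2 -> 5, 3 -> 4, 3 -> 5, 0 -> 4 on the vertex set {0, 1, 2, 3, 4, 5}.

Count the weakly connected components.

From 0: component {0, 2, 3, 4, 5}.
From 1: component {1}.
That's 2 components.

2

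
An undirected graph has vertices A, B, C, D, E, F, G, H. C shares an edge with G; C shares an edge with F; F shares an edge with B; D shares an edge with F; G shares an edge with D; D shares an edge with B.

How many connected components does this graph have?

4

From A: component {A}.
From B: component {B, C, D, F, G}.
From E: component {E}.
From H: component {H}.
That's 4 components.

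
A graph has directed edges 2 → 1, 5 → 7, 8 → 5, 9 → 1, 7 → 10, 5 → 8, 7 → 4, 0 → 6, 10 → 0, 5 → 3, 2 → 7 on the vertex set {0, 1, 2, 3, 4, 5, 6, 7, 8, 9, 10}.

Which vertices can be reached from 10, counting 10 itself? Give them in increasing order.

Start at 10.
Its neighbours: 0.
Then their neighbours: 6.
Nothing further is reachable.

0, 6, 10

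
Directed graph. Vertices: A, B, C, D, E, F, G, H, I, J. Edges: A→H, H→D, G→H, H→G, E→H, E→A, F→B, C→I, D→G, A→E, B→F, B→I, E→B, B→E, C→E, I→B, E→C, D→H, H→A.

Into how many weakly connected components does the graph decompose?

From A: component {A, B, C, D, E, F, G, H, I}.
From J: component {J}.
That's 2 components.

2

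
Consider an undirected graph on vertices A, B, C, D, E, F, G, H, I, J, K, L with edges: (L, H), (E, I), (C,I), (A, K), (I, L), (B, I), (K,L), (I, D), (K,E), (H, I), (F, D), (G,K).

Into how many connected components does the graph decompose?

2

From A: component {A, B, C, D, E, F, G, H, I, K, L}.
From J: component {J}.
That's 2 components.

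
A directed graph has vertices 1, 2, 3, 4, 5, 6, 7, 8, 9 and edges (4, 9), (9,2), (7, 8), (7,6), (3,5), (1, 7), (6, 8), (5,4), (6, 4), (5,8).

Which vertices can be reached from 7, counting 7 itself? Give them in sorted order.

Start at 7.
Its neighbours: 6, 8.
Then their neighbours: 4.
Then next layer: 9.
Then next layer: 2.
Nothing further is reachable.

2, 4, 6, 7, 8, 9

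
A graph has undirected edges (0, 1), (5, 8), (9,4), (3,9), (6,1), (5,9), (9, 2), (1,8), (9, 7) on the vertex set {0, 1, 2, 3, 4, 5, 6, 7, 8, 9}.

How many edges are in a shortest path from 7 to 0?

5

Distance 0: 7.
Distance 1: 9.
Distance 2: 2, 3, 4, 5.
Distance 3: 8.
Distance 4: 1.
Distance 5: 0, 6 — contains 0.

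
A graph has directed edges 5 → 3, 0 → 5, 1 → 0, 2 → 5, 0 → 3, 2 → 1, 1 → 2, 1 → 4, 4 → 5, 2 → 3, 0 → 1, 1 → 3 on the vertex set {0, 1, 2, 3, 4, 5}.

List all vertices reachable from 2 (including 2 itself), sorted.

Start at 2.
Its neighbours: 1, 3, 5.
Then their neighbours: 0, 4.
Every vertex is now reached.

0, 1, 2, 3, 4, 5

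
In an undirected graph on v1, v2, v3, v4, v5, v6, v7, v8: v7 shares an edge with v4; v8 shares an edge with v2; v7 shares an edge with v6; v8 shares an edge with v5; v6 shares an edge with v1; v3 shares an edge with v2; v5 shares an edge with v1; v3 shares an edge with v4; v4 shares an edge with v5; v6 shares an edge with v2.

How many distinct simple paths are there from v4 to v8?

6

v4–v3–v2–v6–v1–v5–v8
v4–v3–v2–v8
v4–v5–v1–v6–v2–v8
v4–v5–v8
v4–v7–v6–v1–v5–v8
v4–v7–v6–v2–v8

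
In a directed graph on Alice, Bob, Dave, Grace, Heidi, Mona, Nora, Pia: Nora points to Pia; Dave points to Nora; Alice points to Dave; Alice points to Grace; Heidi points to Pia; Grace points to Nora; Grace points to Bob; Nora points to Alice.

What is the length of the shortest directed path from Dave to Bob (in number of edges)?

4

Distance 0: Dave.
Distance 1: Nora.
Distance 2: Alice, Pia.
Distance 3: Grace.
Distance 4: Bob — contains Bob.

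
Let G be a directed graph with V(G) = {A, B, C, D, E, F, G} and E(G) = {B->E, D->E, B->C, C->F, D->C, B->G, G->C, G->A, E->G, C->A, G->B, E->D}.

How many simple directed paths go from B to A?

B→C→A
B→E→D→C→A
B→E→G→A
B→E→G→C→A
B→G→A
B→G→C→A

6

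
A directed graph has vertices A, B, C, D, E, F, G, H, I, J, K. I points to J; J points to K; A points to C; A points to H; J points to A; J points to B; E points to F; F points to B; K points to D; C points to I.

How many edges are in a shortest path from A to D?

Distance 0: A.
Distance 1: C, H.
Distance 2: I.
Distance 3: J.
Distance 4: B, K.
Distance 5: D — contains D.

5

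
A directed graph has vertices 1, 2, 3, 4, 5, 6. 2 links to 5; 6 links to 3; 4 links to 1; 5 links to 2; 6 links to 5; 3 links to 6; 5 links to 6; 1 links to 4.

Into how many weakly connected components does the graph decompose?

2

From 1: component {1, 4}.
From 2: component {2, 3, 5, 6}.
That's 2 components.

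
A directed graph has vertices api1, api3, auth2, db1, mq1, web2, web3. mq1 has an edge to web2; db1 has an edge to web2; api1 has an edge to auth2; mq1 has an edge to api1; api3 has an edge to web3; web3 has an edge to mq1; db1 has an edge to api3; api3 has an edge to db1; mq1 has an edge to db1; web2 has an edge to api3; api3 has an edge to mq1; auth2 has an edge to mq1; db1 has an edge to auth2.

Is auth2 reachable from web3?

Explore from web3.
Distance 1: reach mq1.
Distance 2: reach api1, db1, web2.
Distance 3: reach api3, auth2.
Found auth2.

Yes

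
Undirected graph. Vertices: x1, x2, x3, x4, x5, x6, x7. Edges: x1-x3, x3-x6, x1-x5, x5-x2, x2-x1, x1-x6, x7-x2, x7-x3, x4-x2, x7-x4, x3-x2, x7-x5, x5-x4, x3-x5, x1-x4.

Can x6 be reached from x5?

Yes

Explore from x5.
Distance 1: reach x1, x2, x3, x4, x7.
Distance 2: reach x6.
Found x6.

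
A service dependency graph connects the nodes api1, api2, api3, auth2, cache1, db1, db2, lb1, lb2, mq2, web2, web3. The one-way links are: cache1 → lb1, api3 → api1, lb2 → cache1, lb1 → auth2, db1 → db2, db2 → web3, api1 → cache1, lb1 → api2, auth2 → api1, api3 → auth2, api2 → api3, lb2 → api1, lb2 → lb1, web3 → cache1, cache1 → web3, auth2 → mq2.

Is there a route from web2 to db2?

web2 has no outgoing edges, so nothing is reachable from it.

No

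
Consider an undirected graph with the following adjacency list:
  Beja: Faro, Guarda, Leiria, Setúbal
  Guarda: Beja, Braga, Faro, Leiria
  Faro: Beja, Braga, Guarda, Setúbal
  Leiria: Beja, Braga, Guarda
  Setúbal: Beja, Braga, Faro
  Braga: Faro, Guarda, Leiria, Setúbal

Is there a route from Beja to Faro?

Explore from Beja.
Distance 1: reach Faro, Guarda, Leiria, Setúbal.
Found Faro.

Yes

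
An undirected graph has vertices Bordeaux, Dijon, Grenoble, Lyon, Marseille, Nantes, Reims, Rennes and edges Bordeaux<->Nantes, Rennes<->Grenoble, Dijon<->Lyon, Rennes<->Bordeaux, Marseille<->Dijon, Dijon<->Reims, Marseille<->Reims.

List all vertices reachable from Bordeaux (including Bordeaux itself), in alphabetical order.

Bordeaux, Grenoble, Nantes, Rennes

Start at Bordeaux.
Its neighbours: Nantes, Rennes.
Then their neighbours: Grenoble.
Nothing further is reachable.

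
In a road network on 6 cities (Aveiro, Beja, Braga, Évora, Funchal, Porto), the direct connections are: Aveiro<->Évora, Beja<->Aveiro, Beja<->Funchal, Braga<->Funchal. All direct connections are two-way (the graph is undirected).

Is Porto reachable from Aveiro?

Explore from Aveiro.
Distance 1: reach Beja, Évora.
Distance 2: reach Funchal.
Distance 3: reach Braga.
The search is exhausted without reaching Porto; it lies in a different component.

No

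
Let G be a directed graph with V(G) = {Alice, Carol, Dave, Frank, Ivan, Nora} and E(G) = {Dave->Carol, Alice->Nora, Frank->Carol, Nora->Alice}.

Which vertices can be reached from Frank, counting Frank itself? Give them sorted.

Carol, Frank

Start at Frank.
Its neighbours: Carol.
Nothing further is reachable.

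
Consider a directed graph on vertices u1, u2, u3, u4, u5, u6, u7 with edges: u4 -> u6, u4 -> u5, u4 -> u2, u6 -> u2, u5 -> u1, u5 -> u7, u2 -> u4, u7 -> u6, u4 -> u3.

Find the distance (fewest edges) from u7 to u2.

Distance 0: u7.
Distance 1: u6.
Distance 2: u2 — contains u2.

2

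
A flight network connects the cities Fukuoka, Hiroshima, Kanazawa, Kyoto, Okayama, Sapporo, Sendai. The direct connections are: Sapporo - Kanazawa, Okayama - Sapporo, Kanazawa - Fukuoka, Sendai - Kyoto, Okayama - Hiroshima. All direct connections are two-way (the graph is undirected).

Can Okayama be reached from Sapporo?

Yes

Explore from Sapporo.
Distance 1: reach Kanazawa, Okayama.
Found Okayama.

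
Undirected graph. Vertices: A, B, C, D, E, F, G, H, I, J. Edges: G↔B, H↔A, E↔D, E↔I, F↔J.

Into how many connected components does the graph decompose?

From A: component {A, H}.
From B: component {B, G}.
From C: component {C}.
From D: component {D, E, I}.
From F: component {F, J}.
That's 5 components.

5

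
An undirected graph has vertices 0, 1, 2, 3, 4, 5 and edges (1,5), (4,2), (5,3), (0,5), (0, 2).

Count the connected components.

1

From 0: component {0, 1, 2, 3, 4, 5}.
That's 1 component.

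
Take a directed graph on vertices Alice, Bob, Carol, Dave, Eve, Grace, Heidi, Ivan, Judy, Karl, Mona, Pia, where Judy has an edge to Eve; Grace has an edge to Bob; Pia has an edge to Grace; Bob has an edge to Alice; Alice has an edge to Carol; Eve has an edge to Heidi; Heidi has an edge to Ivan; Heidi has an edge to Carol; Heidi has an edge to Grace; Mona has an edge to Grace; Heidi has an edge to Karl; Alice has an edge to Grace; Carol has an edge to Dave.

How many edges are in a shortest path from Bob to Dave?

3

Distance 0: Bob.
Distance 1: Alice.
Distance 2: Carol, Grace.
Distance 3: Dave — contains Dave.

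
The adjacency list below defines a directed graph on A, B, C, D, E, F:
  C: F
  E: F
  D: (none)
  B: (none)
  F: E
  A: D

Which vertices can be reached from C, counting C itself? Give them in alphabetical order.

Start at C.
Its neighbours: F.
Then their neighbours: E.
Nothing further is reachable.

C, E, F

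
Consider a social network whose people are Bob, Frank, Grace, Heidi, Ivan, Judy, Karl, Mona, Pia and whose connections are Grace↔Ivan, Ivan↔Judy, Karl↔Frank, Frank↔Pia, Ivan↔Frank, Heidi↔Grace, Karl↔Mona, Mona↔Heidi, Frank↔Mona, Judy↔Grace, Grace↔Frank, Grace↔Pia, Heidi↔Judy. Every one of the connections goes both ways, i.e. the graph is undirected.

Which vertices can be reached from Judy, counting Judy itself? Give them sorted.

Frank, Grace, Heidi, Ivan, Judy, Karl, Mona, Pia

Start at Judy.
Its neighbours: Grace, Heidi, Ivan.
Then their neighbours: Frank, Mona, Pia.
Then next layer: Karl.
Nothing further is reachable.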